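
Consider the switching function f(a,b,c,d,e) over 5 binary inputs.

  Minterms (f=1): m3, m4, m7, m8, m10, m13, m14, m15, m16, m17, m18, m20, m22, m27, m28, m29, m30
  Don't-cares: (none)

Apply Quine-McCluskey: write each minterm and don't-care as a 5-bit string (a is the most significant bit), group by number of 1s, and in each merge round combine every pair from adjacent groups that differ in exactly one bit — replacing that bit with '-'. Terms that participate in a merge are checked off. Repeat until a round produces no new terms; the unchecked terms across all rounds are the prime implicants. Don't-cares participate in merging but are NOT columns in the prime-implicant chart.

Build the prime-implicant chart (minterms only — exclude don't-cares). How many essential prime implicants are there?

Round 0: 00011✓ 00100✓ 00111✓ 01000✓ 01010✓ 01101✓ 01110✓ 01111✓ 10000✓ 10001✓ 10010✓ 10100✓ 10110✓ 11011 11100✓ 11101✓ 11110✓
Round 1: -0100 -1101 -1110 0-111 00-11 01-10 010-0 011-1 0111- 1-100✓ 1-110✓ 10-00✓ 10-10✓ 100-0✓ 1000- 101-0✓ 111-0✓ 1110-
Round 2: 1-1-0 10--0
PIs = {-0100, -1101, -1110, 0-111, 00-11, 01-10, 010-0, 011-1, 0111-, 1-1-0, 10--0, 1000-, 11011, 1110-}
Coverage chart:
  m3: 00-11 ←essential
  m4: -0100 ←essential
  m7: 0-111,00-11
  m8: 010-0 ←essential
  m10: 01-10,010-0
  m13: -1101,011-1
  m14: -1110,01-10,0111-
  m15: 0-111,011-1,0111-
  m16: 10--0,1000-
  m17: 1000- ←essential
  m18: 10--0 ←essential
  m20: -0100,1-1-0,10--0
  m22: 1-1-0,10--0
  m27: 11011 ←essential
  m28: 1-1-0,1110-
  m29: -1101,1110-
  m30: -1110,1-1-0
Essential: -0100, 00-11, 010-0, 10--0, 1000-, 11011

6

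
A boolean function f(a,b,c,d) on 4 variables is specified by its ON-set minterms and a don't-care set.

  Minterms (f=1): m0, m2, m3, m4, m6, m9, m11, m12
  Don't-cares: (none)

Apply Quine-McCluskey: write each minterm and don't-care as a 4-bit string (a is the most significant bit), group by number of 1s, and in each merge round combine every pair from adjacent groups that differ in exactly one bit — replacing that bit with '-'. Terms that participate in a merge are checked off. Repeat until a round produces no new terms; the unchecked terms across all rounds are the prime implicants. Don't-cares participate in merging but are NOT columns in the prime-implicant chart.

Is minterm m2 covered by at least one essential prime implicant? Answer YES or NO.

YES

Round 0: 0000✓ 0010✓ 0011✓ 0100✓ 0110✓ 1001✓ 1011✓ 1100✓
Round 1: -011 -100 0-00✓ 0-10✓ 00-0✓ 001- 01-0✓ 10-1
Round 2: 0--0
PIs = {-011, -100, 0--0, 001-, 10-1}
Coverage chart:
  m0: 0--0 ←essential
  m2: 0--0,001-
  m3: -011,001-
  m4: -100,0--0
  m6: 0--0 ←essential
  m9: 10-1 ←essential
  m11: -011,10-1
  m12: -100 ←essential
Essential: -100, 0--0, 10-1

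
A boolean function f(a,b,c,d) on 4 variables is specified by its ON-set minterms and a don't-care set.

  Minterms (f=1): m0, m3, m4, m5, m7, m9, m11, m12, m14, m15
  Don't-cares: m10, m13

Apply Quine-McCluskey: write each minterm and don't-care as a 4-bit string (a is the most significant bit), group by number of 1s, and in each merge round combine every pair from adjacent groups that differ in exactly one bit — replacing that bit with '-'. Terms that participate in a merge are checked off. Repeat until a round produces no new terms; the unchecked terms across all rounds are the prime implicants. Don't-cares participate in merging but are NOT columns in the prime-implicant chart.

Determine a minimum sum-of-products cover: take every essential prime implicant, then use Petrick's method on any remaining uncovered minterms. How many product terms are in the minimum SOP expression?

size-2^0 implicants → 0000(✓)  0011(✓)  0100(✓)  0101(✓)  0111(✓)  1001(✓)  1010(✓)  1011(✓)  1100(✓)  1101(✓)  1110(✓)  1111(✓)
size-2^1 implicants → -011(✓)  -100(✓)  -101(✓)  -111(✓)  0-00  0-11(✓)  01-1(✓)  010-(✓)  1-01(✓)  1-10(✓)  1-11(✓)  10-1(✓)  101-(✓)  11-0(✓)  11-1(✓)  110-(✓)  111-(✓)
size-2^2 implicants → --11  -1-1  -10-  1--1  1-1-  11--
Unchecked terms (primes): --11, -1-1, -10-, 0-00, 1--1, 1-1-, 11--
Minterm coverage:
  m0 ⊆ 0-00 [E]
  m3 ⊆ --11 [E]
  m4 ⊆ -10-,0-00
  m5 ⊆ -1-1,-10-
  m7 ⊆ --11,-1-1
  m9 ⊆ 1--1 [E]
  m11 ⊆ --11,1--1,1-1-
  m12 ⊆ -10-,11--
  m14 ⊆ 1-1-,11--
  m15 ⊆ --11,-1-1,1--1,1-1-,11--
E = {--11, 0-00, 1--1}
Petrick residual → -1-1, 11--
Cover = cd + bd + a'c'd' + ad + ab  |cover|=5

5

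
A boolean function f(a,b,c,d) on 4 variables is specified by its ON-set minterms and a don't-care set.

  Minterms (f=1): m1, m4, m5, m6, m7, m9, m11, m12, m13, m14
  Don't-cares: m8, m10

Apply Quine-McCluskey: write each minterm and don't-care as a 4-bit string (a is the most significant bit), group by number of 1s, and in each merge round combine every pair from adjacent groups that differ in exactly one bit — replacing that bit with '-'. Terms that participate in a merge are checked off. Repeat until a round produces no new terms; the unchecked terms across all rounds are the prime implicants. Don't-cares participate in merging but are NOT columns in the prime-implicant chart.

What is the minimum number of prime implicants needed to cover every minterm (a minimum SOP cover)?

4

size-2^0 implicants → 0001(✓)  0100(✓)  0101(✓)  0110(✓)  0111(✓)  1000(✓)  1001(✓)  1010(✓)  1011(✓)  1100(✓)  1101(✓)  1110(✓)
size-2^1 implicants → -001(✓)  -100(✓)  -101(✓)  -110(✓)  0-01(✓)  01-0(✓)  01-1(✓)  010-(✓)  011-(✓)  1-00(✓)  1-01(✓)  1-10(✓)  10-0(✓)  10-1(✓)  100-(✓)  101-(✓)  11-0(✓)  110-(✓)
size-2^2 implicants → --01  -1-0  -10-  01--  1--0  1-0-  10--
Unchecked terms (primes): --01, -1-0, -10-, 01--, 1--0, 1-0-, 10--
Minterm coverage:
  m1 ⊆ --01 [E]
  m4 ⊆ -1-0,-10-,01--
  m5 ⊆ --01,-10-,01--
  m6 ⊆ -1-0,01--
  m7 ⊆ 01-- [E]
  m9 ⊆ --01,1-0-,10--
  m11 ⊆ 10-- [E]
  m12 ⊆ -1-0,-10-,1--0,1-0-
  m13 ⊆ --01,-10-,1-0-
  m14 ⊆ -1-0,1--0
E = {--01, 01--, 10--}
Petrick residual → -1-0
Cover = c'd + bd' + a'b + ab'  |cover|=4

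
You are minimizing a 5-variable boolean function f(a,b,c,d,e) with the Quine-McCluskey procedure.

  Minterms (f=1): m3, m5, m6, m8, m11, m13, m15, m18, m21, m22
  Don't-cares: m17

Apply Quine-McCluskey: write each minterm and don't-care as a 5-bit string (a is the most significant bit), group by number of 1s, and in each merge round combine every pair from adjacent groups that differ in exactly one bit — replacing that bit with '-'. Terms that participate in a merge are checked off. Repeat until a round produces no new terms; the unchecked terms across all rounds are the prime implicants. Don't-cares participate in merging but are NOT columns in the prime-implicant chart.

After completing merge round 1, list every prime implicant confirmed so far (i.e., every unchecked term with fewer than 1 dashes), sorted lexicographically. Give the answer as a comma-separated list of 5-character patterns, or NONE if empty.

01000

size-2^0 implicants → 00011(✓)  00101(✓)  00110(✓)  01000  01011(✓)  01101(✓)  01111(✓)  10001(✓)  10010(✓)  10101(✓)  10110(✓)
size-2^1 implicants → -0101  -0110  0-011  0-101  01-11  011-1  10-01  10-10
Unchecked terms (primes): -0101, -0110, 0-011, 0-101, 01-11, 01000, 011-1, 10-01, 10-10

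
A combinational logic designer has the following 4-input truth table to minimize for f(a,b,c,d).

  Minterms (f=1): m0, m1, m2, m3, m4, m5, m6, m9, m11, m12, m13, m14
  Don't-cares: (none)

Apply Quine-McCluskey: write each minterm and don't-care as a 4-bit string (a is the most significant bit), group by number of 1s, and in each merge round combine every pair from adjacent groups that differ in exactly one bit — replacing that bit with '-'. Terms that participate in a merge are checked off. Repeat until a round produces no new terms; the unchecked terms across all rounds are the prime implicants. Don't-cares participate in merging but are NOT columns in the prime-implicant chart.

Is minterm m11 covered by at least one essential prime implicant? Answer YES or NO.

size-2^0 implicants → 0000(✓)  0001(✓)  0010(✓)  0011(✓)  0100(✓)  0101(✓)  0110(✓)  1001(✓)  1011(✓)  1100(✓)  1101(✓)  1110(✓)
size-2^1 implicants → -001(✓)  -011(✓)  -100(✓)  -101(✓)  -110(✓)  0-00(✓)  0-01(✓)  0-10(✓)  00-0(✓)  00-1(✓)  000-(✓)  001-(✓)  01-0(✓)  010-(✓)  1-01(✓)  10-1(✓)  11-0(✓)  110-(✓)
size-2^2 implicants → --01  -0-1  -1-0  -10-  0--0  0-0-  00--
Unchecked terms (primes): --01, -0-1, -1-0, -10-, 0--0, 0-0-, 00--
Minterm coverage:
  m0 ⊆ 0--0,0-0-,00--
  m1 ⊆ --01,-0-1,0-0-,00--
  m2 ⊆ 0--0,00--
  m3 ⊆ -0-1,00--
  m4 ⊆ -1-0,-10-,0--0,0-0-
  m5 ⊆ --01,-10-,0-0-
  m6 ⊆ -1-0,0--0
  m9 ⊆ --01,-0-1
  m11 ⊆ -0-1 [E]
  m12 ⊆ -1-0,-10-
  m13 ⊆ --01,-10-
  m14 ⊆ -1-0 [E]
E = {-0-1, -1-0}

YES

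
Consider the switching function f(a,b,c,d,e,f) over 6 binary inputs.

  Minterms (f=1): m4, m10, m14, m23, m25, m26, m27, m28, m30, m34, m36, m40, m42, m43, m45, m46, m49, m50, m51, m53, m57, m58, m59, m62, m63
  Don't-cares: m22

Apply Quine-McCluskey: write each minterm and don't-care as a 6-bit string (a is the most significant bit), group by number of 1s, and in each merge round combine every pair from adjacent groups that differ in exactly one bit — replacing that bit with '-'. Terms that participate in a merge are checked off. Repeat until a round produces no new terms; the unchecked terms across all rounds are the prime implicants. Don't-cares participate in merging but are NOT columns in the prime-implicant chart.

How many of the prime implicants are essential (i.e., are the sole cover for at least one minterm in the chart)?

11

[col 0] 000100*, 001010*, 001110*, 010110*, 010111*, 011001*, 011010*, 011011*, 011100*, 011110*, 100010*, 100100*, 101000*, 101010*, 101011*, 101101, 101110*, 110001*, 110010*, 110011*, 110101*, 111001*, 111010*, 111011*, 111110*, 111111*
[col 1] -00100, -01010*, -01110*, -11001*, -11010*, -11011*, -11110*, 0-1010*, 0-1110*, 001-10*, 01-110, 01011-, 011-10*, 0110-1*, 01101-*, 0111-0, 1-0010*, 1-1010*, 1-1011*, 1-1110*, 10-010*, 101-10*, 1010-0, 10101-*, 11-001*, 11-010*, 11-011*, 110-01, 1100-1*, 11001-*, 111-10*, 111-11*, 1110-1*, 11101-*, 11111-*
[col 2] --1010*, --1110*, -01-10*, -11-10*, -110-1, -1101-, 0-1-10*, 1--010, 1-1-10*, 1-101-, 11-0-1, 11-01-, 111-1-
[col 3] --1-10
Prime implicants: --1-10, -00100, -110-1, -1101-, 01-110, 01011-, 0111-0, 1--010, 1-101-, 1010-0, 101101, 11-0-1, 11-01-, 110-01, 111-1-
PI chart (minterm → PIs covering it):
  4 | -00100  (sole → essential)
  10 | --1-10  (sole → essential)
  14 | --1-10  (sole → essential)
  23 | 01011-  (sole → essential)
  25 | -110-1  (sole → essential)
  26 | --1-10,-1101-
  27 | -110-1,-1101-
  28 | 0111-0  (sole → essential)
  30 | --1-10,01-110,0111-0
  34 | 1--010  (sole → essential)
  36 | -00100  (sole → essential)
  40 | 1010-0  (sole → essential)
  42 | --1-10,1--010,1-101-,1010-0
  43 | 1-101-  (sole → essential)
  45 | 101101  (sole → essential)
  46 | --1-10  (sole → essential)
  49 | 11-0-1,110-01
  50 | 1--010,11-01-
  51 | 11-0-1,11-01-
  53 | 110-01  (sole → essential)
  57 | -110-1,11-0-1
  58 | --1-10,-1101-,1--010,1-101-,11-01-,111-1-
  59 | -110-1,-1101-,1-101-,11-0-1,11-01-,111-1-
  62 | --1-10,111-1-
  63 | 111-1-  (sole → essential)
Essential prime implicants: --1-10, -00100, -110-1, 01011-, 0111-0, 1--010, 1-101-, 1010-0, 101101, 110-01, 111-1-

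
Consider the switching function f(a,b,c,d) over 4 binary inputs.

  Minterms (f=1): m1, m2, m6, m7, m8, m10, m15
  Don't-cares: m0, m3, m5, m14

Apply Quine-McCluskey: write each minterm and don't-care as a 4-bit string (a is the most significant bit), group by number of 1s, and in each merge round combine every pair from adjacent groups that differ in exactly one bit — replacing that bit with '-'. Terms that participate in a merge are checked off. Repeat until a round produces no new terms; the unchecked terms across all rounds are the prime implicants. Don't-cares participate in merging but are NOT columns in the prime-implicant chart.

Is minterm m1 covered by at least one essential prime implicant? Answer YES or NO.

size-2^0 implicants → 0000(✓)  0001(✓)  0010(✓)  0011(✓)  0101(✓)  0110(✓)  0111(✓)  1000(✓)  1010(✓)  1110(✓)  1111(✓)
size-2^1 implicants → -000(✓)  -010(✓)  -110(✓)  -111(✓)  0-01(✓)  0-10(✓)  0-11(✓)  00-0(✓)  00-1(✓)  000-(✓)  001-(✓)  01-1(✓)  011-(✓)  1-10(✓)  10-0(✓)  111-(✓)
size-2^2 implicants → --10  -0-0  -11-  0--1  0-1-  00--
Unchecked terms (primes): --10, -0-0, -11-, 0--1, 0-1-, 00--
Minterm coverage:
  m1 ⊆ 0--1,00--
  m2 ⊆ --10,-0-0,0-1-,00--
  m6 ⊆ --10,-11-,0-1-
  m7 ⊆ -11-,0--1,0-1-
  m8 ⊆ -0-0 [E]
  m10 ⊆ --10,-0-0
  m15 ⊆ -11- [E]
E = {-0-0, -11-}

NO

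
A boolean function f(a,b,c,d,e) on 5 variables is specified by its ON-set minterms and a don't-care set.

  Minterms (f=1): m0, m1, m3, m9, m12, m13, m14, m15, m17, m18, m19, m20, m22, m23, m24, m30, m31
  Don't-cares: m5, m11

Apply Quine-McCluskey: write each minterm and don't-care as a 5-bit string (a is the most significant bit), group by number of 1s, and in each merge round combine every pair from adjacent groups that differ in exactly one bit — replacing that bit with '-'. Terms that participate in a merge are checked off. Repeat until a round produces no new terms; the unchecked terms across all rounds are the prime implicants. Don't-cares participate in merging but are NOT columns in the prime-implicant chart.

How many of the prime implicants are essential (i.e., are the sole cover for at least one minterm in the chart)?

Round 0: 00000✓ 00001✓ 00011✓ 00101✓ 01001✓ 01011✓ 01100✓ 01101✓ 01110✓ 01111✓ 10001✓ 10010✓ 10011✓ 10100✓ 10110✓ 10111✓ 11000 11110✓ 11111✓
Round 1: -0001✓ -0011✓ -1110✓ -1111✓ 0-001✓ 0-011✓ 0-101✓ 00-01✓ 000-1✓ 0000- 01-01✓ 01-11✓ 010-1✓ 011-0✓ 011-1✓ 0110-✓ 0111-✓ 1-110✓ 1-111✓ 10-10✓ 10-11✓ 100-1✓ 1001-✓ 101-0 1011-✓ 1111-✓
Round 2: -00-1 -111- 0--01 0-0-1 01--1 011-- 1-11- 10-1-
PIs = {-00-1, -111-, 0--01, 0-0-1, 0000-, 01--1, 011--, 1-11-, 10-1-, 101-0, 11000}
Coverage chart:
  m0: 0000- ←essential
  m1: -00-1,0--01,0-0-1,0000-
  m3: -00-1,0-0-1
  m9: 0--01,0-0-1,01--1
  m12: 011-- ←essential
  m13: 0--01,01--1,011--
  m14: -111-,011--
  m15: -111-,01--1,011--
  m17: -00-1 ←essential
  m18: 10-1- ←essential
  m19: -00-1,10-1-
  m20: 101-0 ←essential
  m22: 1-11-,10-1-,101-0
  m23: 1-11-,10-1-
  m24: 11000 ←essential
  m30: -111-,1-11-
  m31: -111-,1-11-
Essential: -00-1, 0000-, 011--, 10-1-, 101-0, 11000

6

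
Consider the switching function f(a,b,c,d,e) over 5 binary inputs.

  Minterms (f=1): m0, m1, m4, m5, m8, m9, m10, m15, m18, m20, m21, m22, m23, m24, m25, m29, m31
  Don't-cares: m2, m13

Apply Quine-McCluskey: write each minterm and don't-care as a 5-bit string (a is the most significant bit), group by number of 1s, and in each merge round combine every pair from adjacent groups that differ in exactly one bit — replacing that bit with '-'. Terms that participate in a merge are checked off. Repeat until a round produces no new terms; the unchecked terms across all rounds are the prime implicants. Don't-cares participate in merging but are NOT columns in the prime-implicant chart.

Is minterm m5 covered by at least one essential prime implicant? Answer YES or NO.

[col 0] 00000*, 00001*, 00010*, 00100*, 00101*, 01000*, 01001*, 01010*, 01101*, 01111*, 10010*, 10100*, 10101*, 10110*, 10111*, 11000*, 11001*, 11101*, 11111*
[col 1] -0010, -0100*, -0101*, -1000*, -1001*, -1101*, -1111*, 0-000*, 0-001*, 0-010*, 0-101*, 00-00*, 00-01*, 000-0*, 0000-*, 0010-*, 01-01*, 010-0*, 0100-*, 011-1*, 1-101*, 1-111*, 10-10, 101-0*, 101-1*, 1010-*, 1011-*, 11-01*, 1100-*, 111-1*
[col 2] --101, -010-, -1-01, -100-, -11-1, 0--01, 0-0-0, 0-00-, 00-0-, 1-1-1, 101--
Prime implicants: --101, -0010, -010-, -1-01, -100-, -11-1, 0--01, 0-0-0, 0-00-, 00-0-, 1-1-1, 10-10, 101--
PI chart (minterm → PIs covering it):
  0 | 0-0-0,0-00-,00-0-
  1 | 0--01,0-00-,00-0-
  4 | -010-,00-0-
  5 | --101,-010-,0--01,00-0-
  8 | -100-,0-0-0,0-00-
  9 | -1-01,-100-,0--01,0-00-
  10 | 0-0-0  (sole → essential)
  15 | -11-1  (sole → essential)
  18 | -0010,10-10
  20 | -010-,101--
  21 | --101,-010-,1-1-1,101--
  22 | 10-10,101--
  23 | 1-1-1,101--
  24 | -100-  (sole → essential)
  25 | -1-01,-100-
  29 | --101,-1-01,-11-1,1-1-1
  31 | -11-1,1-1-1
Essential prime implicants: -100-, -11-1, 0-0-0

NO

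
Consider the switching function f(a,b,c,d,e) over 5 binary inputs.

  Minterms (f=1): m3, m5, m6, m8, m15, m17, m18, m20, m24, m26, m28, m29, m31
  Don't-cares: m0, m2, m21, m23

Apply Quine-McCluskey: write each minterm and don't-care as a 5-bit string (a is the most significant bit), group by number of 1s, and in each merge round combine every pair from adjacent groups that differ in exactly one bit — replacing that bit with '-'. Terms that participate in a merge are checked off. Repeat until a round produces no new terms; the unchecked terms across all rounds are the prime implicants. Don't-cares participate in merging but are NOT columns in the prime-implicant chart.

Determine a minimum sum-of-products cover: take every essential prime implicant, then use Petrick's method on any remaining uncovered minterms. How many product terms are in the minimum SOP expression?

[col 0] 00000*, 00010*, 00011*, 00101*, 00110*, 01000*, 01111*, 10001*, 10010*, 10100*, 10101*, 10111*, 11000*, 11010*, 11100*, 11101*, 11111*
[col 1] -0010, -0101, -1000, -1111, 0-000, 00-10, 000-0, 0001-, 1-010, 1-100*, 1-101*, 1-111*, 10-01, 101-1*, 1010-*, 11-00, 110-0, 111-1*, 1110-*
[col 2] 1-1-1, 1-10-
Prime implicants: -0010, -0101, -1000, -1111, 0-000, 00-10, 000-0, 0001-, 1-010, 1-1-1, 1-10-, 10-01, 11-00, 110-0
PI chart (minterm → PIs covering it):
  3 | 0001-  (sole → essential)
  5 | -0101  (sole → essential)
  6 | 00-10  (sole → essential)
  8 | -1000,0-000
  15 | -1111  (sole → essential)
  17 | 10-01  (sole → essential)
  18 | -0010,1-010
  20 | 1-10-  (sole → essential)
  24 | -1000,11-00,110-0
  26 | 1-010,110-0
  28 | 1-10-,11-00
  29 | 1-1-1,1-10-
  31 | -1111,1-1-1
Essential prime implicants: -0101, -1111, 00-10, 0001-, 1-10-, 10-01
Petrick residual → -1000, 1-010
Minimum SOP uses 8 PIs: b'cd'e + bc'd'e' + bcde + a'b'de' + a'b'c'd + ac'de' + acd' + ab'd'e

8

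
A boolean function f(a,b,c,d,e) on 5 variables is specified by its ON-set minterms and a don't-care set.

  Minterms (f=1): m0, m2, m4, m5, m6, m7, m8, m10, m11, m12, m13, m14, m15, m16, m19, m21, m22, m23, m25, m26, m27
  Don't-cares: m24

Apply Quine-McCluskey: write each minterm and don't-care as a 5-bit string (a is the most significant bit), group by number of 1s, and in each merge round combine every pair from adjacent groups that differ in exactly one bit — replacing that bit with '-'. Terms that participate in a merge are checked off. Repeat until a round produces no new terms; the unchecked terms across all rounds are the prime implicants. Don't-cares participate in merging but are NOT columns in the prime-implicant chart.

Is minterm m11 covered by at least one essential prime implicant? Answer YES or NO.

NO

Round 0: 00000✓ 00010✓ 00100✓ 00101✓ 00110✓ 00111✓ 01000✓ 01010✓ 01011✓ 01100✓ 01101✓ 01110✓ 01111✓ 10000✓ 10011✓ 10101✓ 10110✓ 10111✓ 11000✓ 11001✓ 11010✓ 11011✓
Round 1: -0000✓ -0101✓ -0110✓ -0111✓ -1000✓ -1010✓ -1011✓ 0-000✓ 0-010✓ 0-100✓ 0-101✓ 0-110✓ 0-111✓ 00-00✓ 00-10✓ 000-0✓ 001-0✓ 001-1✓ 0010-✓ 0011-✓ 01-00✓ 01-10✓ 01-11✓ 010-0✓ 0101-✓ 011-0✓ 011-1✓ 0110-✓ 0111-✓ 1-000✓ 1-011 10-11 101-1✓ 1011-✓ 110-0✓ 110-1✓ 1100-✓ 1101-✓
Round 2: --000 -01-1 -011- -10-0 -101- 0--00✓ 0--10✓ 0-0-0✓ 0-1-0✓ 0-1-1✓ 0-10-✓ 0-11-✓ 00--0✓ 001--✓ 01--0✓ 01-1- 011--✓ 110--
Round 3: 0---0 0-1--
PIs = {--000, -01-1, -011-, -10-0, -101-, 0---0, 0-1--, 01-1-, 1-011, 10-11, 110--}
Coverage chart:
  m0: --000,0---0
  m2: 0---0 ←essential
  m4: 0---0,0-1--
  m5: -01-1,0-1--
  m6: -011-,0---0,0-1--
  m7: -01-1,-011-,0-1--
  m8: --000,-10-0,0---0
  m10: -10-0,-101-,0---0,01-1-
  m11: -101-,01-1-
  m12: 0---0,0-1--
  m13: 0-1-- ←essential
  m14: 0---0,0-1--,01-1-
  m15: 0-1--,01-1-
  m16: --000 ←essential
  m19: 1-011,10-11
  m21: -01-1 ←essential
  m22: -011- ←essential
  m23: -01-1,-011-,10-11
  m25: 110-- ←essential
  m26: -10-0,-101-,110--
  m27: -101-,1-011,110--
Essential: --000, -01-1, -011-, 0---0, 0-1--, 110--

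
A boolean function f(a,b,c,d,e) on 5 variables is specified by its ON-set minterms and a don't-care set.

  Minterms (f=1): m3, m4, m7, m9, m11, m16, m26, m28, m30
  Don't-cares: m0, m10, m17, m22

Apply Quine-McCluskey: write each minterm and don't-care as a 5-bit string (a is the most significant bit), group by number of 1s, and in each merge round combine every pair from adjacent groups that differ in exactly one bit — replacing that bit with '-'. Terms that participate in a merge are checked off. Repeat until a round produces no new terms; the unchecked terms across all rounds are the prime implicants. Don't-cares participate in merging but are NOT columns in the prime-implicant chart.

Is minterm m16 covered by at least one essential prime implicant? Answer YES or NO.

size-2^0 implicants → 00000(✓)  00011(✓)  00100(✓)  00111(✓)  01001(✓)  01010(✓)  01011(✓)  10000(✓)  10001(✓)  10110(✓)  11010(✓)  11100(✓)  11110(✓)
size-2^1 implicants → -0000  -1010  0-011  00-00  00-11  010-1  0101-  1-110  1000-  11-10  111-0
Unchecked terms (primes): -0000, -1010, 0-011, 00-00, 00-11, 010-1, 0101-, 1-110, 1000-, 11-10, 111-0
Minterm coverage:
  m3 ⊆ 0-011,00-11
  m4 ⊆ 00-00 [E]
  m7 ⊆ 00-11 [E]
  m9 ⊆ 010-1 [E]
  m11 ⊆ 0-011,010-1,0101-
  m16 ⊆ -0000,1000-
  m26 ⊆ -1010,11-10
  m28 ⊆ 111-0 [E]
  m30 ⊆ 1-110,11-10,111-0
E = {00-00, 00-11, 010-1, 111-0}

NO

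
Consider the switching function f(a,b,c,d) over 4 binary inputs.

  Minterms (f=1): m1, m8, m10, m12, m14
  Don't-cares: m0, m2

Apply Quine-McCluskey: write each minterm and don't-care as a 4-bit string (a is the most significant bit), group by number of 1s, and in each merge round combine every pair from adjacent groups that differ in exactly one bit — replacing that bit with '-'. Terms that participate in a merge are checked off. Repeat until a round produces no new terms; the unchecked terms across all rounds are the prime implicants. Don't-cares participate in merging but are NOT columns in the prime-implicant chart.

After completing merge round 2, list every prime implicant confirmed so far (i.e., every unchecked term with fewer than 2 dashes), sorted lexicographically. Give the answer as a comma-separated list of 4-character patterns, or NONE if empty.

[col 0] 0000*, 0001*, 0010*, 1000*, 1010*, 1100*, 1110*
[col 1] -000*, -010*, 00-0*, 000-, 1-00*, 1-10*, 10-0*, 11-0*
[col 2] -0-0, 1--0
Prime implicants: -0-0, 000-, 1--0

000-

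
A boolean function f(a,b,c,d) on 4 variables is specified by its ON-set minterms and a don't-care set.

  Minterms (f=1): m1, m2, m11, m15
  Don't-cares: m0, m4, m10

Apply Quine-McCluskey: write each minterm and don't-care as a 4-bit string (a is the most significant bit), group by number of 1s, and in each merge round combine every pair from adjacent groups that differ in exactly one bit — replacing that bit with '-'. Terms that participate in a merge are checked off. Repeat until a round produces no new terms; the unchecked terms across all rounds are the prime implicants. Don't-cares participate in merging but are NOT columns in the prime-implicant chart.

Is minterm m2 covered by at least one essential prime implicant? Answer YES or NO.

NO

size-2^0 implicants → 0000(✓)  0001(✓)  0010(✓)  0100(✓)  1010(✓)  1011(✓)  1111(✓)
size-2^1 implicants → -010  0-00  00-0  000-  1-11  101-
Unchecked terms (primes): -010, 0-00, 00-0, 000-, 1-11, 101-
Minterm coverage:
  m1 ⊆ 000- [E]
  m2 ⊆ -010,00-0
  m11 ⊆ 1-11,101-
  m15 ⊆ 1-11 [E]
E = {000-, 1-11}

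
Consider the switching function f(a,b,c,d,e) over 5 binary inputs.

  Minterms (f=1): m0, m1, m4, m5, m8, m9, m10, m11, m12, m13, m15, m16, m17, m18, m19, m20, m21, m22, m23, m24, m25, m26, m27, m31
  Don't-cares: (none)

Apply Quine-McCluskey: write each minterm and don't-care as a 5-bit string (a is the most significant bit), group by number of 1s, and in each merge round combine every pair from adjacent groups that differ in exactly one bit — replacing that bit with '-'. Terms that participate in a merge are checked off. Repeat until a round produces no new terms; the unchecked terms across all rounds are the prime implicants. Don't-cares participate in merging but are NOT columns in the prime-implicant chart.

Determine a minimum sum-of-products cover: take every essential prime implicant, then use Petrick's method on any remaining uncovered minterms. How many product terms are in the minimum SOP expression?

4

[col 0] 00000*, 00001*, 00100*, 00101*, 01000*, 01001*, 01010*, 01011*, 01100*, 01101*, 01111*, 10000*, 10001*, 10010*, 10011*, 10100*, 10101*, 10110*, 10111*, 11000*, 11001*, 11010*, 11011*, 11111*
[col 1] -0000*, -0001*, -0100*, -0101*, -1000*, -1001*, -1010*, -1011*, -1111*, 0-000*, 0-001*, 0-100*, 0-101*, 00-00*, 00-01*, 0000-*, 0010-*, 01-00*, 01-01*, 01-11*, 010-0*, 010-1*, 0100-*, 0101-*, 011-1*, 0110-*, 1-000*, 1-001*, 1-010*, 1-011*, 1-111*, 10-00*, 10-01*, 10-10*, 10-11*, 100-0*, 100-1*, 1000-*, 1001-*, 101-0*, 101-1*, 1010-*, 1011-*, 11-11*, 110-0*, 110-1*, 1100-*, 1101-*
[col 2] --000*, --001*, -0-00*, -0-01*, -000-*, -010-*, -1-11, -10-0*, -10-1*, -100-*, -101-*, 0--00*, 0--01*, 0-00-*, 0-10-*, 00-0-*, 01--1, 01-0-*, 010--*, 1--11, 1-0-0*, 1-0-1*, 1-00-*, 1-01-*, 10--0*, 10--1*, 10-0-*, 10-1-*, 100--*, 101--*, 110--*
[col 3] --00-, -0-0-, -10--, 0--0-, 1-0--, 10---
Prime implicants: --00-, -0-0-, -1-11, -10--, 0--0-, 01--1, 1--11, 1-0--, 10---
PI chart (minterm → PIs covering it):
  0 | --00-,-0-0-,0--0-
  1 | --00-,-0-0-,0--0-
  4 | -0-0-,0--0-
  5 | -0-0-,0--0-
  8 | --00-,-10--,0--0-
  9 | --00-,-10--,0--0-,01--1
  10 | -10--  (sole → essential)
  11 | -1-11,-10--,01--1
  12 | 0--0-  (sole → essential)
  13 | 0--0-,01--1
  15 | -1-11,01--1
  16 | --00-,-0-0-,1-0--,10---
  17 | --00-,-0-0-,1-0--,10---
  18 | 1-0--,10---
  19 | 1--11,1-0--,10---
  20 | -0-0-,10---
  21 | -0-0-,10---
  22 | 10---  (sole → essential)
  23 | 1--11,10---
  24 | --00-,-10--,1-0--
  25 | --00-,-10--,1-0--
  26 | -10--,1-0--
  27 | -1-11,-10--,1--11,1-0--
  31 | -1-11,1--11
Essential prime implicants: -10--, 0--0-, 10---
Petrick residual → -1-11
Minimum SOP uses 4 PIs: bde + bc' + a'd' + ab'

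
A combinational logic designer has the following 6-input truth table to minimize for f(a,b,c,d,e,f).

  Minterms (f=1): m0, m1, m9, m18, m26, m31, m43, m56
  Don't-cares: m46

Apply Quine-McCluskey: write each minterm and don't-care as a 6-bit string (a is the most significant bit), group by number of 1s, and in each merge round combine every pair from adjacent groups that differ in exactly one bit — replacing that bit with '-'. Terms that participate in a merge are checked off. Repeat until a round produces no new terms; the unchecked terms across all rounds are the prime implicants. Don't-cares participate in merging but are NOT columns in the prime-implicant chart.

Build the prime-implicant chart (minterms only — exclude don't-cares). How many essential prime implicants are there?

size-2^0 implicants → 000000(✓)  000001(✓)  001001(✓)  010010(✓)  011010(✓)  011111  101011  101110  111000
size-2^1 implicants → 00-001  00000-  01-010
Unchecked terms (primes): 00-001, 00000-, 01-010, 011111, 101011, 101110, 111000
Minterm coverage:
  m0 ⊆ 00000- [E]
  m1 ⊆ 00-001,00000-
  m9 ⊆ 00-001 [E]
  m18 ⊆ 01-010 [E]
  m26 ⊆ 01-010 [E]
  m31 ⊆ 011111 [E]
  m43 ⊆ 101011 [E]
  m56 ⊆ 111000 [E]
E = {00-001, 00000-, 01-010, 011111, 101011, 111000}

6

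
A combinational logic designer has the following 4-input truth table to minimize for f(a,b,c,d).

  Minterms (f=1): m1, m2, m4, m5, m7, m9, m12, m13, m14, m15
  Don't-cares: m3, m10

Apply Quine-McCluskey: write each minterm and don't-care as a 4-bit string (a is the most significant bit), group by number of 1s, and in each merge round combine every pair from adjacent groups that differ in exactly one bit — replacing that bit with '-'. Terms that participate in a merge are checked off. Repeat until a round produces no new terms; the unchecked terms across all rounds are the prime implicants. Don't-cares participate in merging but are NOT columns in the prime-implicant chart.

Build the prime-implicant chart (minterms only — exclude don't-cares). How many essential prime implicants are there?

[col 0] 0001*, 0010*, 0011*, 0100*, 0101*, 0111*, 1001*, 1010*, 1100*, 1101*, 1110*, 1111*
[col 1] -001*, -010, -100*, -101*, -111*, 0-01*, 0-11*, 00-1*, 001-, 01-1*, 010-*, 1-01*, 1-10, 11-0*, 11-1*, 110-*, 111-*
[col 2] --01, -1-1, -10-, 0--1, 11--
Prime implicants: --01, -010, -1-1, -10-, 0--1, 001-, 1-10, 11--
PI chart (minterm → PIs covering it):
  1 | --01,0--1
  2 | -010,001-
  4 | -10-  (sole → essential)
  5 | --01,-1-1,-10-,0--1
  7 | -1-1,0--1
  9 | --01  (sole → essential)
  12 | -10-,11--
  13 | --01,-1-1,-10-,11--
  14 | 1-10,11--
  15 | -1-1,11--
Essential prime implicants: --01, -10-

2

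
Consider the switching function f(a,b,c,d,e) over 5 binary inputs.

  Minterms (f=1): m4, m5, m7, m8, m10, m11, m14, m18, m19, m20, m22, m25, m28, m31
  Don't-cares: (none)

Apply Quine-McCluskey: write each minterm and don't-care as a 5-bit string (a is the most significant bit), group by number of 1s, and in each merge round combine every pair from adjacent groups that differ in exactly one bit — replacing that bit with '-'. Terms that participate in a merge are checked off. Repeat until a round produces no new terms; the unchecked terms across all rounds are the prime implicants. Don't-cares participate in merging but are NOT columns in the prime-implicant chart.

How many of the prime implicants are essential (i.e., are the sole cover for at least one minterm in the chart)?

size-2^0 implicants → 00100(✓)  00101(✓)  00111(✓)  01000(✓)  01010(✓)  01011(✓)  01110(✓)  10010(✓)  10011(✓)  10100(✓)  10110(✓)  11001  11100(✓)  11111
size-2^1 implicants → -0100  001-1  0010-  01-10  010-0  0101-  1-100  10-10  1001-  101-0
Unchecked terms (primes): -0100, 001-1, 0010-, 01-10, 010-0, 0101-, 1-100, 10-10, 1001-, 101-0, 11001, 11111
Minterm coverage:
  m4 ⊆ -0100,0010-
  m5 ⊆ 001-1,0010-
  m7 ⊆ 001-1 [E]
  m8 ⊆ 010-0 [E]
  m10 ⊆ 01-10,010-0,0101-
  m11 ⊆ 0101- [E]
  m14 ⊆ 01-10 [E]
  m18 ⊆ 10-10,1001-
  m19 ⊆ 1001- [E]
  m20 ⊆ -0100,1-100,101-0
  m22 ⊆ 10-10,101-0
  m25 ⊆ 11001 [E]
  m28 ⊆ 1-100 [E]
  m31 ⊆ 11111 [E]
E = {001-1, 01-10, 010-0, 0101-, 1-100, 1001-, 11001, 11111}

8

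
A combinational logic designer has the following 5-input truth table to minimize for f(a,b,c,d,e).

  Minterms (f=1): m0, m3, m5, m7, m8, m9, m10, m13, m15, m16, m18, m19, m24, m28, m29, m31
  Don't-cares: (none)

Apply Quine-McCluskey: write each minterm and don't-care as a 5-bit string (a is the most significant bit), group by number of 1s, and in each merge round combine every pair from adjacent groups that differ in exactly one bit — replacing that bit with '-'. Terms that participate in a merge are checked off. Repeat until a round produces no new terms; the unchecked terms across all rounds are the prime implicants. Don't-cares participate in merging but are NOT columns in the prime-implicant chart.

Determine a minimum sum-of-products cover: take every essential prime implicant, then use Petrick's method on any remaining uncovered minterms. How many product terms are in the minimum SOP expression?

8

size-2^0 implicants → 00000(✓)  00011(✓)  00101(✓)  00111(✓)  01000(✓)  01001(✓)  01010(✓)  01101(✓)  01111(✓)  10000(✓)  10010(✓)  10011(✓)  11000(✓)  11100(✓)  11101(✓)  11111(✓)
size-2^1 implicants → -0000(✓)  -0011  -1000(✓)  -1101(✓)  -1111(✓)  0-000(✓)  0-101(✓)  0-111(✓)  00-11  001-1(✓)  01-01  010-0  0100-  011-1(✓)  1-000(✓)  100-0  1001-  11-00  111-1(✓)  1110-
size-2^2 implicants → --000  -11-1  0-1-1
Unchecked terms (primes): --000, -0011, -11-1, 0-1-1, 00-11, 01-01, 010-0, 0100-, 100-0, 1001-, 11-00, 1110-
Minterm coverage:
  m0 ⊆ --000 [E]
  m3 ⊆ -0011,00-11
  m5 ⊆ 0-1-1 [E]
  m7 ⊆ 0-1-1,00-11
  m8 ⊆ --000,010-0,0100-
  m9 ⊆ 01-01,0100-
  m10 ⊆ 010-0 [E]
  m13 ⊆ -11-1,0-1-1,01-01
  m15 ⊆ -11-1,0-1-1
  m16 ⊆ --000,100-0
  m18 ⊆ 100-0,1001-
  m19 ⊆ -0011,1001-
  m24 ⊆ --000,11-00
  m28 ⊆ 11-00,1110-
  m29 ⊆ -11-1,1110-
  m31 ⊆ -11-1 [E]
E = {--000, -11-1, 0-1-1, 010-0}
Petrick residual → -0011, 01-01, 100-0, 11-00
Cover = c'd'e' + b'c'de + bce + a'ce + a'bd'e + a'bc'e' + ab'c'e' + abd'e'  |cover|=8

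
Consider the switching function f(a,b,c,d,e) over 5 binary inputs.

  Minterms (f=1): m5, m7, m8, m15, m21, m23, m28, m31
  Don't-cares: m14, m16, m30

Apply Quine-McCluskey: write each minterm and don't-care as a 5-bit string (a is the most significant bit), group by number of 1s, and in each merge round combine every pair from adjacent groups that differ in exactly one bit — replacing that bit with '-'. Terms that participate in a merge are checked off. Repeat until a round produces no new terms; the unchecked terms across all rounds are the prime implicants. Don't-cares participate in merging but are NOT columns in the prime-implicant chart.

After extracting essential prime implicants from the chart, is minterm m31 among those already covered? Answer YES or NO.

NO

size-2^0 implicants → 00101(✓)  00111(✓)  01000  01110(✓)  01111(✓)  10000  10101(✓)  10111(✓)  11100(✓)  11110(✓)  11111(✓)
size-2^1 implicants → -0101(✓)  -0111(✓)  -1110(✓)  -1111(✓)  0-111(✓)  001-1(✓)  0111-(✓)  1-111(✓)  101-1(✓)  111-0  1111-(✓)
size-2^2 implicants → --111  -01-1  -111-
Unchecked terms (primes): --111, -01-1, -111-, 01000, 10000, 111-0
Minterm coverage:
  m5 ⊆ -01-1 [E]
  m7 ⊆ --111,-01-1
  m8 ⊆ 01000 [E]
  m15 ⊆ --111,-111-
  m21 ⊆ -01-1 [E]
  m23 ⊆ --111,-01-1
  m28 ⊆ 111-0 [E]
  m31 ⊆ --111,-111-
E = {-01-1, 01000, 111-0}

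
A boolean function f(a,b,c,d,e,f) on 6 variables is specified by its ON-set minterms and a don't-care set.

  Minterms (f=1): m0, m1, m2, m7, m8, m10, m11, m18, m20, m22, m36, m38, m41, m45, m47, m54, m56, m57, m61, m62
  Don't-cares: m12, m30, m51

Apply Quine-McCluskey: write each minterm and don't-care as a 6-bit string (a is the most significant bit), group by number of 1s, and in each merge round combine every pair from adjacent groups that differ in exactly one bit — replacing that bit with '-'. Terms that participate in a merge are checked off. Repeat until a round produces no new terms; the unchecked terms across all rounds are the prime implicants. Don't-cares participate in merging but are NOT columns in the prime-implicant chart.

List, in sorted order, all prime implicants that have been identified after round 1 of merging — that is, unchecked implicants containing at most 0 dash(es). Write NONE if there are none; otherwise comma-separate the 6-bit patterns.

size-2^0 implicants → 000000(✓)  000001(✓)  000010(✓)  000111  001000(✓)  001010(✓)  001011(✓)  001100(✓)  010010(✓)  010100(✓)  010110(✓)  011110(✓)  100100(✓)  100110(✓)  101001(✓)  101101(✓)  101111(✓)  110011  110110(✓)  111000(✓)  111001(✓)  111101(✓)  111110(✓)
size-2^1 implicants → -10110(✓)  -11110(✓)  0-0010  00-000(✓)  00-010(✓)  0000-0(✓)  00000-  001-00  0010-0(✓)  00101-  01-110(✓)  010-10  0101-0  1-0110  1-1001(✓)  1-1101(✓)  1001-0  101-01(✓)  1011-1  11-110(✓)  111-01(✓)  11100-
size-2^2 implicants → -1-110  00-0-0  1-1-01
Unchecked terms (primes): -1-110, 0-0010, 00-0-0, 00000-, 000111, 001-00, 00101-, 010-10, 0101-0, 1-0110, 1-1-01, 1001-0, 1011-1, 110011, 11100-

000111, 110011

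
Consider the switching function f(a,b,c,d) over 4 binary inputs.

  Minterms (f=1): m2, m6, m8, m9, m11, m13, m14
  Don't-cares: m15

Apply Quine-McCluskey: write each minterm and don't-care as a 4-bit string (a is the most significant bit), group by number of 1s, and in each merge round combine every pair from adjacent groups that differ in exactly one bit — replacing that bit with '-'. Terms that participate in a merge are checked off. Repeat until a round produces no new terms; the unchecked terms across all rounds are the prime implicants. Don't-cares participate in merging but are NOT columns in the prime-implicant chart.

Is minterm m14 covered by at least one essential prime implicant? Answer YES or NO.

Round 0: 0010✓ 0110✓ 1000✓ 1001✓ 1011✓ 1101✓ 1110✓ 1111✓
Round 1: -110 0-10 1-01✓ 1-11✓ 10-1✓ 100- 11-1✓ 111-
Round 2: 1--1
PIs = {-110, 0-10, 1--1, 100-, 111-}
Coverage chart:
  m2: 0-10 ←essential
  m6: -110,0-10
  m8: 100- ←essential
  m9: 1--1,100-
  m11: 1--1 ←essential
  m13: 1--1 ←essential
  m14: -110,111-
Essential: 0-10, 1--1, 100-

NO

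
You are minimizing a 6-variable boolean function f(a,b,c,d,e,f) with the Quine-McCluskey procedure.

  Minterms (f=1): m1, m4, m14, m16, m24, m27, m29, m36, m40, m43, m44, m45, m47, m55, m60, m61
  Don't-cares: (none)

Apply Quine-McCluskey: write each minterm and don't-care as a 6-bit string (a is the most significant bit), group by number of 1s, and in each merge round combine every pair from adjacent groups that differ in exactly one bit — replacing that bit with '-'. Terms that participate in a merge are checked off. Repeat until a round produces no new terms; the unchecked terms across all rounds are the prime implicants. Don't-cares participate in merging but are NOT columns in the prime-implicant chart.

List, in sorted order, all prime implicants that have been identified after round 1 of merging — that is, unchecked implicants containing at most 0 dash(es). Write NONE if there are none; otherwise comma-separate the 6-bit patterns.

[col 0] 000001, 000100*, 001110, 010000*, 011000*, 011011, 011101*, 100100*, 101000*, 101011*, 101100*, 101101*, 101111*, 110111, 111100*, 111101*
[col 1] -00100, -11101, 01-000, 1-1100*, 1-1101*, 10-100, 101-00, 101-11, 1011-1, 10110-*, 11110-*
[col 2] 1-110-
Prime implicants: -00100, -11101, 000001, 001110, 01-000, 011011, 1-110-, 10-100, 101-00, 101-11, 1011-1, 110111

000001, 001110, 011011, 110111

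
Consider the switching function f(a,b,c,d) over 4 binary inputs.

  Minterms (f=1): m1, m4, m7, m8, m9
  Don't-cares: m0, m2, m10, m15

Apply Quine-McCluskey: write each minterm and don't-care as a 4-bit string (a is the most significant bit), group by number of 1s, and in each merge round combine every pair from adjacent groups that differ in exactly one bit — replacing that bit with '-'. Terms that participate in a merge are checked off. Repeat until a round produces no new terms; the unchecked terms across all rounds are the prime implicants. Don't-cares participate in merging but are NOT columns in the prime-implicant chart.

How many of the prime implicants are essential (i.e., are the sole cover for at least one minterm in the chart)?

[col 0] 0000*, 0001*, 0010*, 0100*, 0111*, 1000*, 1001*, 1010*, 1111*
[col 1] -000*, -001*, -010*, -111, 0-00, 00-0*, 000-*, 10-0*, 100-*
[col 2] -0-0, -00-
Prime implicants: -0-0, -00-, -111, 0-00
PI chart (minterm → PIs covering it):
  1 | -00-  (sole → essential)
  4 | 0-00  (sole → essential)
  7 | -111  (sole → essential)
  8 | -0-0,-00-
  9 | -00-  (sole → essential)
Essential prime implicants: -00-, -111, 0-00

3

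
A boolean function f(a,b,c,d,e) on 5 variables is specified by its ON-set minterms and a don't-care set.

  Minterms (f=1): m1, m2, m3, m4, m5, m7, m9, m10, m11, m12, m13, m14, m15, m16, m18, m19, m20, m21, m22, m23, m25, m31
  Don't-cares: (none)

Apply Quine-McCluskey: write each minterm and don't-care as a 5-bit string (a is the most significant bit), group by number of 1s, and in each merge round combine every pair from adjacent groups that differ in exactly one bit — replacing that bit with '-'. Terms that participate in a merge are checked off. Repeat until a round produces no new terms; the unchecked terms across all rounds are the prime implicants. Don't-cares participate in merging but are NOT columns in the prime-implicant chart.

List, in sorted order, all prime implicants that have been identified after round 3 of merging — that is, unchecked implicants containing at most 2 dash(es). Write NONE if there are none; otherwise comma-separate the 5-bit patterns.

Round 0: 00001✓ 00010✓ 00011✓ 00100✓ 00101✓ 00111✓ 01001✓ 01010✓ 01011✓ 01100✓ 01101✓ 01110✓ 01111✓ 10000✓ 10010✓ 10011✓ 10100✓ 10101✓ 10110✓ 10111✓ 11001✓ 11111✓
Round 1: -0010✓ -0011✓ -0100✓ -0101✓ -0111✓ -1001 -1111✓ 0-001✓ 0-010✓ 0-011✓ 0-100✓ 0-101✓ 0-111✓ 00-01✓ 00-11✓ 000-1✓ 0001-✓ 001-1✓ 0010-✓ 01-01✓ 01-10✓ 01-11✓ 010-1✓ 0101-✓ 011-0✓ 011-1✓ 0110-✓ 0111-✓ 1-111✓ 10-00✓ 10-10✓ 10-11✓ 100-0✓ 1001-✓ 101-0✓ 101-1✓ 1010-✓ 1011-✓
Round 2: --111 -0-11 -001- -01-1 -010- 0--01✓ 0--11✓ 0-0-1✓ 0-01- 0-1-1✓ 0-10- 00--1✓ 01--1✓ 01-1- 011-- 10--0 10-1- 101--
Round 3: 0---1
PIs = {--111, -0-11, -001-, -01-1, -010-, -1001, 0---1, 0-01-, 0-10-, 01-1-, 011--, 10--0, 10-1-, 101--}

--111, -0-11, -001-, -01-1, -010-, -1001, 0-01-, 0-10-, 01-1-, 011--, 10--0, 10-1-, 101--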